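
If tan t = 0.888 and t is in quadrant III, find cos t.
cos t = -0.7477 (using tan²t + 1 = sec²t)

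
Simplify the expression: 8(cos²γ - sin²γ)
8(cos²γ - sin²γ) = 8(cos(2γ)) (using Double angle)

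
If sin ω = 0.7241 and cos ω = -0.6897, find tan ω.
tan ω = sin ω / cos ω = -1.05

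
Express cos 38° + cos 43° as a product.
cos 38° + cos 43° = 2 cos(40.5°) cos(-2.5°)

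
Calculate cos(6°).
cos(6°) = 0.9945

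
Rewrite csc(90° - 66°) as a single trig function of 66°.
csc(90° - 66°) = sec(66°)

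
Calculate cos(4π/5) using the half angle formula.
cos(4π/5) = -√((1 + cos 8π/5)/2) = -0.809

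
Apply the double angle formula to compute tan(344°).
tan(344°) = 2 tan 172° / (1 - tan²172°) = -0.2867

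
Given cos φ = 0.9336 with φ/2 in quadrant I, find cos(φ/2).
cos(φ/2) = ±√((1 + cos φ)/2); positive since φ/2 ∈ QI, so cos(φ/2) = 0.9833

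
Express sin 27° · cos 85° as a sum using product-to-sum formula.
sin 27° cos 85° = (1/2)[sin(27°+85°) + sin(27°-85°)]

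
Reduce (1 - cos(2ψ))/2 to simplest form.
(1 - cos(2ψ))/2 = sin²ψ (using Power reduction)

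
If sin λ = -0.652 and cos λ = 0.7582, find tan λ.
tan λ = sin λ / cos λ = -0.8599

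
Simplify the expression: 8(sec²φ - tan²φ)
8(sec²φ - tan²φ) = 8 (using Pythagorean identity)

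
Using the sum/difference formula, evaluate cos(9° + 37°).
cos(9° + 37°) = cos 9° cos 37° - sin 9° sin 37° = 0.6947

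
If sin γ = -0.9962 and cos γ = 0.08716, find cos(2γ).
cos(2γ) = cos²γ - sin²γ = -0.9848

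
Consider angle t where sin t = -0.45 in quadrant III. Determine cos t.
cos t = ±√(1 - sin²t) = -0.893 (negative in QIII)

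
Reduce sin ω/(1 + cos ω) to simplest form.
sin ω/(1 + cos ω) = tan(ω/2) (using Half angle)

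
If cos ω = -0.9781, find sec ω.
sec ω = 1/cos ω = -1.022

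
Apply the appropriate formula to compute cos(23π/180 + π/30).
cos(23π/180 + π/30) = cos 23π/180 cos π/30 - sin 23π/180 sin π/30 = 0.8746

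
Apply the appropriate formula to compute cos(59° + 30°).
cos(59° + 30°) = cos 59° cos 30° - sin 59° sin 30° = 0.01745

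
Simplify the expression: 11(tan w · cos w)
11(tan w · cos w) = 11(sin w) (using Quotient identity)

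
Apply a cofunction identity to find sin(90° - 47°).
sin(90° - 47°) = cos(47°) = 0.682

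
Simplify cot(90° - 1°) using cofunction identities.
cot(90° - 1°) = tan(1°)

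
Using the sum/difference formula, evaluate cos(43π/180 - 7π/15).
cos(43π/180 - 7π/15) = cos 43π/180 cos 7π/15 + sin 43π/180 sin 7π/15 = 0.7547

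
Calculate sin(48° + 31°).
sin(48° + 31°) = sin 48° cos 31° + cos 48° sin 31° = 0.9816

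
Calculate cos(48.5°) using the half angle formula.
cos(48.5°) = √((1 + cos 97°)/2) = 0.6626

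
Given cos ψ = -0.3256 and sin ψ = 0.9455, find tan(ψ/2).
tan(ψ/2) = sin ψ / (1 + cos ψ) = 1.402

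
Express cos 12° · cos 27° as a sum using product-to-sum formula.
cos 12° cos 27° = (1/2)[cos(12°-27°) + cos(12°+27°)]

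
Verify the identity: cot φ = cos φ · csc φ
RHS = cos φ · (1/sin φ) = cos φ/sin φ = cot φ = LHS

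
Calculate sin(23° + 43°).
sin(23° + 43°) = sin 23° cos 43° + cos 23° sin 43° = 0.9135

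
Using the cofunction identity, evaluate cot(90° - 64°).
cot(90° - 64°) = tan(64°) = 2.05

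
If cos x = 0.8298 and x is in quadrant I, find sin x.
sin x = 0.5581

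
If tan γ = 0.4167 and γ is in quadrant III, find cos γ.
cos γ = -0.9231 (using tan²γ + 1 = sec²γ)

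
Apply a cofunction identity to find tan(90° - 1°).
tan(90° - 1°) = cot(1°) = 57.29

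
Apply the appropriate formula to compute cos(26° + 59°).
cos(26° + 59°) = cos 26° cos 59° - sin 26° sin 59° = 0.08716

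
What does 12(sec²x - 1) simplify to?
12(sec²x - 1) = 12(tan²x) (using Pythagorean identity)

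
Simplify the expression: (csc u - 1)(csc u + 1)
(csc u - 1)(csc u + 1) = cot²u (using Diff. of squares)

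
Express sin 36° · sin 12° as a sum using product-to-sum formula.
sin 36° sin 12° = (1/2)[cos(36°-12°) - cos(36°+12°)]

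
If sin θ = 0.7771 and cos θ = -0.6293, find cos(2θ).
cos(2θ) = cos²θ - sin²θ = -0.2079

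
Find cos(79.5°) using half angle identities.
cos(79.5°) = √((1 + cos 159°)/2) = 0.1822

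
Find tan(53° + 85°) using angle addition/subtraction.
tan(53° + 85°) = (tan 53° + tan 85°)/(1 - tan 53° tan 85°) = -0.9004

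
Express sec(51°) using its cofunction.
sec(51°) = csc(90° - 51°) = csc(39°)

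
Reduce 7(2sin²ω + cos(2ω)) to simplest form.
7(2sin²ω + cos(2ω)) = 7 (using Double angle)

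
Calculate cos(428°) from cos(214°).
cos(428°) = cos²214° - sin²214° = 0.3746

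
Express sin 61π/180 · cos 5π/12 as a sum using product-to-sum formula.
sin 61π/180 cos 5π/12 = (1/2)[sin(61π/180+5π/12) + sin(61π/180-5π/12)]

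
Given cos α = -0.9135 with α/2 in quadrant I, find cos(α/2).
cos(α/2) = ±√((1 + cos α)/2); positive since α/2 ∈ QI, so cos(α/2) = 0.208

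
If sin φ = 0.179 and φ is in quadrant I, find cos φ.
cos φ = 0.9838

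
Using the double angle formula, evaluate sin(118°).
sin(118°) = 2 sin 59° cos 59° = 0.8829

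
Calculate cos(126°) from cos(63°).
cos(126°) = 2cos²63° - 1 = -0.5878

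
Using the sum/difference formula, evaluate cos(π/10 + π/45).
cos(π/10 + π/45) = cos π/10 cos π/45 - sin π/10 sin π/45 = 0.9272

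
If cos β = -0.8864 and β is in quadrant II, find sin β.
sin β = 0.4629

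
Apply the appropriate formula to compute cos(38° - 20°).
cos(38° - 20°) = cos 38° cos 20° + sin 38° sin 20° = 0.9511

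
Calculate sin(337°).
sin(337°) = -0.3907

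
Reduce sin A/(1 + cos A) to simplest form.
sin A/(1 + cos A) = tan(A/2) (using Half angle)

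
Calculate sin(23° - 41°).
sin(23° - 41°) = sin 23° cos 41° - cos 23° sin 41° = -0.309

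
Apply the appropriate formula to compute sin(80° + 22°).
sin(80° + 22°) = sin 80° cos 22° + cos 80° sin 22° = 0.9781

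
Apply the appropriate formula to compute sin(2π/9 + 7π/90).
sin(2π/9 + 7π/90) = sin 2π/9 cos 7π/90 + cos 2π/9 sin 7π/90 = 0.809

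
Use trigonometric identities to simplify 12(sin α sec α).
12(sin α sec α) = 12(tan α) (using Reciprocal + quotient)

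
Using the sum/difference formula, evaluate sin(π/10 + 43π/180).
sin(π/10 + 43π/180) = sin π/10 cos 43π/180 + cos π/10 sin 43π/180 = 0.8746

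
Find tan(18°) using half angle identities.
tan(18°) = sin 36° / (1 + cos 36°) = 0.3249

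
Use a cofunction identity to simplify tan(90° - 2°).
tan(90° - 2°) = cot(2°)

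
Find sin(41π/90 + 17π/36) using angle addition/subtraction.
sin(41π/90 + 17π/36) = sin 41π/90 cos 17π/36 + cos 41π/90 sin 17π/36 = 0.225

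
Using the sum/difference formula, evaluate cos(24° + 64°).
cos(24° + 64°) = cos 24° cos 64° - sin 24° sin 64° = 0.0349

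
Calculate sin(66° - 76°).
sin(66° - 76°) = sin 66° cos 76° - cos 66° sin 76° = -0.1736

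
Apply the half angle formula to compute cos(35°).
cos(35°) = √((1 + cos 70°)/2) = 0.8192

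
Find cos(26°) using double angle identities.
cos(26°) = cos²13° - sin²13° = 0.8988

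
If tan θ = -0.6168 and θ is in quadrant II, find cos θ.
cos θ = -0.8511 (using tan²θ + 1 = sec²θ)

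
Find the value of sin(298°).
sin(298°) = -0.8829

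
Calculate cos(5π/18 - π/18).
cos(5π/18 - π/18) = cos 5π/18 cos π/18 + sin 5π/18 sin π/18 = 0.766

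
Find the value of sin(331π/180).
sin(331π/180) = -0.4848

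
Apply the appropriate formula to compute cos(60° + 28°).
cos(60° + 28°) = cos 60° cos 28° - sin 60° sin 28° = 0.0349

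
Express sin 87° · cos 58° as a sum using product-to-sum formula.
sin 87° cos 58° = (1/2)[sin(87°+58°) + sin(87°-58°)]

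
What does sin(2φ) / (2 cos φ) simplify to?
sin(2φ) / (2 cos φ) = sin φ (using Double angle)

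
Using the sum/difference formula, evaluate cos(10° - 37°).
cos(10° - 37°) = cos 10° cos 37° + sin 10° sin 37° = 0.891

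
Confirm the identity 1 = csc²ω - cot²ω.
RHS = 1/sin²ω - cos²ω/sin²ω = (1 - cos²ω)/sin²ω = sin²ω/sin²ω = 1 = LHS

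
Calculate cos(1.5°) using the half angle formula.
cos(1.5°) = √((1 + cos 3°)/2) = 0.9997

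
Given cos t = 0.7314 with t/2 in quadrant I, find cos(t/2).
cos(t/2) = ±√((1 + cos t)/2); positive since t/2 ∈ QI, so cos(t/2) = 0.9304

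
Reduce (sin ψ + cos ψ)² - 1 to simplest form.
(sin ψ + cos ψ)² - 1 = sin(2ψ) (using Pythagorean + double angle)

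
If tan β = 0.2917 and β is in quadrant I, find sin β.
sin β = 0.28 (using tan²β + 1 = sec²β)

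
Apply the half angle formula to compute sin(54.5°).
sin(54.5°) = √((1 - cos 109°)/2) = 0.8141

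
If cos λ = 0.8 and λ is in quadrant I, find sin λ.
sin λ = 0.6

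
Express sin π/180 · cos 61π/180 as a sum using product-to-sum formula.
sin π/180 cos 61π/180 = (1/2)[sin(π/180+61π/180) + sin(π/180-61π/180)]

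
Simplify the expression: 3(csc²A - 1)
3(csc²A - 1) = 3(cot²A) (using Pythagorean identity)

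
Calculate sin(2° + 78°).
sin(2° + 78°) = sin 2° cos 78° + cos 2° sin 78° = 0.9848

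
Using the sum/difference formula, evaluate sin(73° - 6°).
sin(73° - 6°) = sin 73° cos 6° - cos 73° sin 6° = 0.9205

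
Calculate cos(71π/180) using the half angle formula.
cos(71π/180) = √((1 + cos 71π/90)/2) = 0.3256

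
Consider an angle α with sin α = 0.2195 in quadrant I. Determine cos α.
cos α = √(1 - sin²α) = 0.9756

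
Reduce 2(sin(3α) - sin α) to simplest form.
2(sin(3α) - sin α) = 2(2 cos(2α) sin α) (using Sum-to-product)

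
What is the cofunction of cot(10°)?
cot(10°) = tan(90° - 10°) = tan(80°)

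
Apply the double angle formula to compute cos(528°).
cos(528°) = cos²264° - sin²264° = -0.9781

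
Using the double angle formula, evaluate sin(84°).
sin(84°) = 2 sin 42° cos 42° = 0.9945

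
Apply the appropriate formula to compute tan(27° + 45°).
tan(27° + 45°) = (tan 27° + tan 45°)/(1 - tan 27° tan 45°) = 3.078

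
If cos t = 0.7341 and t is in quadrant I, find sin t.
sin t = 0.679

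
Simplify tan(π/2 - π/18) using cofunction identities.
tan(π/2 - π/18) = cot(π/18)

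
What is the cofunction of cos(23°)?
cos(23°) = sin(90° - 23°) = sin(67°)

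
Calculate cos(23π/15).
cos(23π/15) = 0.1045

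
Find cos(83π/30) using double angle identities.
cos(83π/30) = cos²83π/60 - sin²83π/60 = -0.7431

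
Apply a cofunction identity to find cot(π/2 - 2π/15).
cot(π/2 - 2π/15) = tan(2π/15) = 0.4452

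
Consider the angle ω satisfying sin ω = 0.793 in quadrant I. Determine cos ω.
cos ω = √(1 - sin²ω) = 0.6092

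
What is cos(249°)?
cos(249°) = -0.3584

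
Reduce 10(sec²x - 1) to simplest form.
10(sec²x - 1) = 10(tan²x) (using Pythagorean identity)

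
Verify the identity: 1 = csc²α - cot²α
RHS = 1/sin²α - cos²α/sin²α = (1 - cos²α)/sin²α = sin²α/sin²α = 1 = LHS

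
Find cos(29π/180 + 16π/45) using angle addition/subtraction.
cos(29π/180 + 16π/45) = cos 29π/180 cos 16π/45 - sin 29π/180 sin 16π/45 = -0.05234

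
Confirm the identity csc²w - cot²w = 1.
LHS = 1/sin²w - cos²w/sin²w = (1 - cos²w)/sin²w = sin²w/sin²w = 1 = RHS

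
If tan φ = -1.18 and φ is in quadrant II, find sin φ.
sin φ = 0.7629 (using tan²φ + 1 = sec²φ)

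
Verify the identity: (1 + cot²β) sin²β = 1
LHS = csc²β · sin²β = (1/sin²β) · sin²β = 1 = RHS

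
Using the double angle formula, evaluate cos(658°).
cos(658°) = cos²329° - sin²329° = 0.4695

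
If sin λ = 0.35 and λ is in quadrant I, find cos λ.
cos λ = 0.9367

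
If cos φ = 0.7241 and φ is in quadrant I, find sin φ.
sin φ = 0.6897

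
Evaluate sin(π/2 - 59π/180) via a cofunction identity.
sin(π/2 - 59π/180) = cos(59π/180) = 0.515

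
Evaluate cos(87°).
cos(87°) = 0.05234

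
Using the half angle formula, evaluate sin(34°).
sin(34°) = √((1 - cos 68°)/2) = 0.5592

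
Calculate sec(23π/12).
sec(23π/12) = 1.035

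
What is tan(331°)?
tan(331°) = -0.5543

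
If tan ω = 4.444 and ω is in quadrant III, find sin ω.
sin ω = -0.9756 (using tan²ω + 1 = sec²ω)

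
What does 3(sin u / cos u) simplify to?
3(sin u / cos u) = 3(tan u) (using Quotient identity)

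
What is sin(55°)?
sin(55°) = 0.8192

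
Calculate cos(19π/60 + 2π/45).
cos(19π/60 + 2π/45) = cos 19π/60 cos 2π/45 - sin 19π/60 sin 2π/45 = 0.4226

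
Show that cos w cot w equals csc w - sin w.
RHS = 1/sin w - sin w = (1 - sin²w)/sin w = cos²w/sin w = cos w · (cos w/sin w) = cos w cot w = LHS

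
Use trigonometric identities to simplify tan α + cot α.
tan α + cot α = sec α csc α (using Quotient identities)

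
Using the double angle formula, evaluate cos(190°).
cos(190°) = cos²95° - sin²95° = -0.9848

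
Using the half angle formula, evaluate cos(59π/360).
cos(59π/360) = √((1 + cos 59π/180)/2) = 0.8704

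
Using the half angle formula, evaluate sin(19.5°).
sin(19.5°) = √((1 - cos 39°)/2) = 0.3338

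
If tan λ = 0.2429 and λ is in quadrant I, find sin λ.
sin λ = 0.236 (using tan²λ + 1 = sec²λ)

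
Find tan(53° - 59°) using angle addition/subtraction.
tan(53° - 59°) = (tan 53° - tan 59°)/(1 + tan 53° tan 59°) = -0.1051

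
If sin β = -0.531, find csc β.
csc β = 1/sin β = -1.883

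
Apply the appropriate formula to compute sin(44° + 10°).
sin(44° + 10°) = sin 44° cos 10° + cos 44° sin 10° = 0.809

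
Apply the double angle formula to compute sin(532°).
sin(532°) = 2 sin 266° cos 266° = 0.1392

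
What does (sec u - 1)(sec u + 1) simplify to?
(sec u - 1)(sec u + 1) = tan²u (using Diff. of squares)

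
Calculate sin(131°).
sin(131°) = 0.7547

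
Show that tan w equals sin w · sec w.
RHS = sin w · (1/cos w) = sin w/cos w = tan w = LHS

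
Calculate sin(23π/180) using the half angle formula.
sin(23π/180) = √((1 - cos 23π/90)/2) = 0.3907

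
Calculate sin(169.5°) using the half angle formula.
sin(169.5°) = √((1 - cos 339°)/2) = 0.1822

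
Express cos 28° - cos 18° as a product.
cos 28° - cos 18° = -2 sin(23°) sin(5°)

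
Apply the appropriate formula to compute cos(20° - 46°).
cos(20° - 46°) = cos 20° cos 46° + sin 20° sin 46° = 0.8988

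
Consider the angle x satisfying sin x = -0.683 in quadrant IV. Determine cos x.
cos x = √(1 - sin²x) = 0.7304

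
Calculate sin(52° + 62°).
sin(52° + 62°) = sin 52° cos 62° + cos 52° sin 62° = 0.9135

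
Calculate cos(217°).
cos(217°) = -0.7986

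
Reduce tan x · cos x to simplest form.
tan x · cos x = sin x (using Quotient identity)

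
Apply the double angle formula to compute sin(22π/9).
sin(22π/9) = 2 sin 11π/9 cos 11π/9 = 0.9848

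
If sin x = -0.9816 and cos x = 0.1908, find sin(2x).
sin(2x) = 2 sin x cos x = -0.3746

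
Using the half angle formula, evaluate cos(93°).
cos(93°) = -√((1 + cos 186°)/2) = -0.05234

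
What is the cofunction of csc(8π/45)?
csc(8π/45) = sec(π/2 - 8π/45) = sec(29π/90)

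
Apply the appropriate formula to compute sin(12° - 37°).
sin(12° - 37°) = sin 12° cos 37° - cos 12° sin 37° = -0.4226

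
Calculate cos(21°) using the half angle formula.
cos(21°) = √((1 + cos 42°)/2) = 0.9336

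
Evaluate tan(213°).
tan(213°) = 0.6494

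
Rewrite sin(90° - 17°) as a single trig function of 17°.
sin(90° - 17°) = cos(17°)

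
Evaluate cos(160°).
cos(160°) = -0.9397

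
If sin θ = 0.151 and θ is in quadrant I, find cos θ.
cos θ = 0.9885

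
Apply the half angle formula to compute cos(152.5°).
cos(152.5°) = -√((1 + cos 305°)/2) = -0.887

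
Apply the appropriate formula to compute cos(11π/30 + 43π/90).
cos(11π/30 + 43π/90) = cos 11π/30 cos 43π/90 - sin 11π/30 sin 43π/90 = -0.8829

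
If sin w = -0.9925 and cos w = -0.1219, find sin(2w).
sin(2w) = 2 sin w cos w = 0.242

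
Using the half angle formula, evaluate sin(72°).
sin(72°) = √((1 - cos 144°)/2) = 0.9511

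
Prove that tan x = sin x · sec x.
RHS = sin x · (1/cos x) = sin x/cos x = tan x = LHS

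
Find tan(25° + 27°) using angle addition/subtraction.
tan(25° + 27°) = (tan 25° + tan 27°)/(1 - tan 25° tan 27°) = 1.28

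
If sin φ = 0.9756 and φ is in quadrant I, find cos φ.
cos φ = 0.2196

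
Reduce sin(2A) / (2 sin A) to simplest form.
sin(2A) / (2 sin A) = cos A (using Double angle)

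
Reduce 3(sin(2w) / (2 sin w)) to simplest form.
3(sin(2w) / (2 sin w)) = 3(cos w) (using Double angle)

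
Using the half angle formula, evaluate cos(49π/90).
cos(49π/90) = -√((1 + cos 49π/45)/2) = -0.1392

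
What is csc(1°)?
csc(1°) = 57.3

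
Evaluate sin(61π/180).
sin(61π/180) = 0.8746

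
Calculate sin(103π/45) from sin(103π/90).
sin(103π/45) = 2 sin 103π/90 cos 103π/90 = 0.788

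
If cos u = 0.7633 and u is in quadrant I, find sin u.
sin u = 0.646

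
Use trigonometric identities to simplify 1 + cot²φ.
1 + cot²φ = csc²φ (using Pythagorean identity)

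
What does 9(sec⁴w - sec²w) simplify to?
9(sec⁴w - sec²w) = 9(tan⁴w + tan²w) (using Pythagorean)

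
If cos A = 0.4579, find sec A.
sec A = 1/cos A = 2.184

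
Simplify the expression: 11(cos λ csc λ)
11(cos λ csc λ) = 11(cot λ) (using Reciprocal + quotient)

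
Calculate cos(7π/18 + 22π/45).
cos(7π/18 + 22π/45) = cos 7π/18 cos 22π/45 - sin 7π/18 sin 22π/45 = -0.9272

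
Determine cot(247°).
cot(247°) = 0.4245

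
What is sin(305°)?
sin(305°) = -0.8192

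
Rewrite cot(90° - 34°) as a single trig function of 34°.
cot(90° - 34°) = tan(34°)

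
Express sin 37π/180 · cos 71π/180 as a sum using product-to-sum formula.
sin 37π/180 cos 71π/180 = (1/2)[sin(37π/180+71π/180) + sin(37π/180-71π/180)]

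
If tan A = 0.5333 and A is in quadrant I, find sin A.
sin A = 0.4706 (using tan²A + 1 = sec²A)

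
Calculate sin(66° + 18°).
sin(66° + 18°) = sin 66° cos 18° + cos 66° sin 18° = 0.9945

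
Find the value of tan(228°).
tan(228°) = 1.111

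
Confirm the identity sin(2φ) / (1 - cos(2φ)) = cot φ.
LHS = 2 sin φ cos φ / (2sin²φ) = cos φ/sin φ = cot φ = RHS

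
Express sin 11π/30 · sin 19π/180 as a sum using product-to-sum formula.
sin 11π/30 sin 19π/180 = (1/2)[cos(11π/30-19π/180) - cos(11π/30+19π/180)]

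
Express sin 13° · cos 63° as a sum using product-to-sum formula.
sin 13° cos 63° = (1/2)[sin(13°+63°) + sin(13°-63°)]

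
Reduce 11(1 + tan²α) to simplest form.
11(1 + tan²α) = 11(sec²α) (using Pythagorean identity)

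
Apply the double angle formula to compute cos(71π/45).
cos(71π/45) = 2cos²71π/90 - 1 = 0.2419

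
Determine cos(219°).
cos(219°) = -0.7771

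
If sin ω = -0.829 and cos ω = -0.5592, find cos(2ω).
cos(2ω) = cos²ω - sin²ω = -0.3745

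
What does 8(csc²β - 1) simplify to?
8(csc²β - 1) = 8(cot²β) (using Pythagorean identity)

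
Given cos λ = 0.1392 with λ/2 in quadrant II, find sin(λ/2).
sin(λ/2) = ±√((1 - cos λ)/2); positive since λ/2 ∈ QII, so sin(λ/2) = 0.656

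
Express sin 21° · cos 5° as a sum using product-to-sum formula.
sin 21° cos 5° = (1/2)[sin(21°+5°) + sin(21°-5°)]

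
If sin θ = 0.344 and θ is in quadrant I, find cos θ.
cos θ = 0.939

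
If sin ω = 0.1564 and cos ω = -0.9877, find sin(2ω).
sin(2ω) = 2 sin ω cos ω = -0.309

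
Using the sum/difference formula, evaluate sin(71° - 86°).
sin(71° - 86°) = sin 71° cos 86° - cos 71° sin 86° = -(√6-√2)/4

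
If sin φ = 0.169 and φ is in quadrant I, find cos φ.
cos φ = 0.9856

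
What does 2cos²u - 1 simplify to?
2cos²u - 1 = cos(2u) (using Double angle)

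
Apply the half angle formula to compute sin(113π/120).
sin(113π/120) = √((1 - cos 113π/60)/2) = 0.1822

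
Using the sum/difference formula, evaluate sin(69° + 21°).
sin(69° + 21°) = sin 69° cos 21° + cos 69° sin 21° = 1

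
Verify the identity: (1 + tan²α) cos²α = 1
LHS = sec²α · cos²α = (1/cos²α) · cos²α = 1 = RHS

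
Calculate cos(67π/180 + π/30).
cos(67π/180 + π/30) = cos 67π/180 cos π/30 - sin 67π/180 sin π/30 = 0.2924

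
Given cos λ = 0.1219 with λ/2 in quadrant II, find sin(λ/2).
sin(λ/2) = ±√((1 - cos λ)/2); positive since λ/2 ∈ QII, so sin(λ/2) = 0.6626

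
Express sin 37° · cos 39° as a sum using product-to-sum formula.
sin 37° cos 39° = (1/2)[sin(37°+39°) + sin(37°-39°)]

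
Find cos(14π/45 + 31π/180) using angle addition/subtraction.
cos(14π/45 + 31π/180) = cos 14π/45 cos 31π/180 - sin 14π/45 sin 31π/180 = 0.05234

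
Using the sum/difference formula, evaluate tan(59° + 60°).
tan(59° + 60°) = (tan 59° + tan 60°)/(1 - tan 59° tan 60°) = -1.804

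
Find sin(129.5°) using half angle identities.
sin(129.5°) = √((1 - cos 259°)/2) = 0.7716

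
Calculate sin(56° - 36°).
sin(56° - 36°) = sin 56° cos 36° - cos 56° sin 36° = 0.342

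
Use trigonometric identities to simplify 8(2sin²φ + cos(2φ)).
8(2sin²φ + cos(2φ)) = 8 (using Double angle)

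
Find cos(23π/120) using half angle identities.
cos(23π/120) = √((1 + cos 23π/60)/2) = 0.8241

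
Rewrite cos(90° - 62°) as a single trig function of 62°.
cos(90° - 62°) = sin(62°)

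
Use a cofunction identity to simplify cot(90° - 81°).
cot(90° - 81°) = tan(81°)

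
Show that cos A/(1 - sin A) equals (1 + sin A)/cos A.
RHS = (1 + sin A)(1 - sin A) / (cos A(1 - sin A)) = (1 - sin²A) / (cos A(1 - sin A)) = cos²A / (cos A(1 - sin A)) = cos A/(1 - sin A) = LHS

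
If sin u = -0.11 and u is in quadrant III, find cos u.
cos u = -0.9939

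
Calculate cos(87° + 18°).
cos(87° + 18°) = cos 87° cos 18° - sin 87° sin 18° = -(√6-√2)/4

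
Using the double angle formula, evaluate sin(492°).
sin(492°) = 2 sin 246° cos 246° = 0.7431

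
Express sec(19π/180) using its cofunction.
sec(19π/180) = csc(π/2 - 19π/180) = csc(71π/180)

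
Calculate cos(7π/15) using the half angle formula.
cos(7π/15) = √((1 + cos 14π/15)/2) = 0.1045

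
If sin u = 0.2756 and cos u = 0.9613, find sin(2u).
sin(2u) = 2 sin u cos u = 0.5299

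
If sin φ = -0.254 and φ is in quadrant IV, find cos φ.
cos φ = 0.9672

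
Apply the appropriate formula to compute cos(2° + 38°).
cos(2° + 38°) = cos 2° cos 38° - sin 2° sin 38° = 0.766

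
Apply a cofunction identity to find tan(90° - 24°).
tan(90° - 24°) = cot(24°) = 2.246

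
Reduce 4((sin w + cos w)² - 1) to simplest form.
4((sin w + cos w)² - 1) = 4(sin(2w)) (using Pythagorean + double angle)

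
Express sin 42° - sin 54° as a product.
sin 42° - sin 54° = 2 cos(48°) sin(-6°)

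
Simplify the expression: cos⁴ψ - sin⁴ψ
cos⁴ψ - sin⁴ψ = cos(2ψ) (using Factoring + double angle)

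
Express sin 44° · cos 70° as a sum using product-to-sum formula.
sin 44° cos 70° = (1/2)[sin(44°+70°) + sin(44°-70°)]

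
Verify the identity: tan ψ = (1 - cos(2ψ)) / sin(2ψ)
RHS = 2sin²ψ / (2 sin ψ cos ψ) = sin ψ/cos ψ = tan ψ = LHS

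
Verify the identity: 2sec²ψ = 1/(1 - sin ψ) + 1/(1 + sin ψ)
RHS = [(1 + sin ψ) + (1 - sin ψ)] / [(1 - sin ψ)(1 + sin ψ)] = 2/(1 - sin²ψ) = 2/cos²ψ = 2sec²ψ = LHS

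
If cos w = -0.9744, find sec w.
sec w = 1/cos w = -1.026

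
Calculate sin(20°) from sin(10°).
sin(20°) = 2 sin 10° cos 10° = 0.342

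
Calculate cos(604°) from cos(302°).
cos(604°) = cos²302° - sin²302° = -0.4384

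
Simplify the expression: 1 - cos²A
1 - cos²A = sin²A (using Pythagorean identity)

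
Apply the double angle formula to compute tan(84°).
tan(84°) = 2 tan 42° / (1 - tan²42°) = 9.514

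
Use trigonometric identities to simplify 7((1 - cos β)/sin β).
7((1 - cos β)/sin β) = 7(tan(β/2)) (using Half angle)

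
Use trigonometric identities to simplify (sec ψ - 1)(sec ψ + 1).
(sec ψ - 1)(sec ψ + 1) = tan²ψ (using Diff. of squares)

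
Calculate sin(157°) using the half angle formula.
sin(157°) = √((1 - cos 314°)/2) = 0.3907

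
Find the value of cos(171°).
cos(171°) = -0.9877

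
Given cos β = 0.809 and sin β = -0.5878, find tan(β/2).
tan(β/2) = sin β / (1 + cos β) = -0.3249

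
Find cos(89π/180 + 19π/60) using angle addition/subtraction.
cos(89π/180 + 19π/60) = cos 89π/180 cos 19π/60 - sin 89π/180 sin 19π/60 = -0.829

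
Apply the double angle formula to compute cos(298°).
cos(298°) = cos²149° - sin²149° = 0.4695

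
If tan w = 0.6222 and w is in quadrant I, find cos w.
cos w = 0.8491 (using tan²w + 1 = sec²w)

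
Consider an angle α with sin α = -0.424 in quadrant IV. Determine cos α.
cos α = √(1 - sin²α) = 0.9057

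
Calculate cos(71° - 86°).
cos(71° - 86°) = cos 71° cos 86° + sin 71° sin 86° = (√6+√2)/4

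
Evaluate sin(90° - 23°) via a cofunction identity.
sin(90° - 23°) = cos(23°) = 0.9205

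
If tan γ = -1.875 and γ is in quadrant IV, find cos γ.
cos γ = 0.4706 (using tan²γ + 1 = sec²γ)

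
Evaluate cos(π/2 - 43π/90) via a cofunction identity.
cos(π/2 - 43π/90) = sin(43π/90) = 0.9976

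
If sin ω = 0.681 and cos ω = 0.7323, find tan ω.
tan ω = sin ω / cos ω = 0.9299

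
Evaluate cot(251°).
cot(251°) = 0.3443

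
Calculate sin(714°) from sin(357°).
sin(714°) = 2 sin 357° cos 357° = -0.1045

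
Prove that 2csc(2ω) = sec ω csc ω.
LHS = 2/sin(2ω) = 2/(2 sin ω cos ω) = 1/(sin ω cos ω) = (1/cos ω)(1/sin ω) = sec ω csc ω = RHS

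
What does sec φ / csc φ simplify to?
sec φ / csc φ = tan φ (using Reciprocal identities)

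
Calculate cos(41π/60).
cos(41π/60) = -0.5446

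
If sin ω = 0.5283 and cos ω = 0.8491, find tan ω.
tan ω = sin ω / cos ω = 0.6222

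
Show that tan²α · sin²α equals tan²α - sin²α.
RHS = sin²α/cos²α - sin²α = sin²α(1/cos²α - 1) = sin²α · (1 - cos²α)/cos²α = sin²α · sin²α/cos²α = sin²α · tan²α = LHS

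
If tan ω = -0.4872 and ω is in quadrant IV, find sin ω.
sin ω = -0.438 (using tan²ω + 1 = sec²ω)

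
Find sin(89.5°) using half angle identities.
sin(89.5°) = √((1 - cos 179°)/2) = 1.0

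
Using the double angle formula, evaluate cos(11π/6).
cos(11π/6) = cos²11π/12 - sin²11π/12 = √3/2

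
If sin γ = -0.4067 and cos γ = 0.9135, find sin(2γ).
sin(2γ) = 2 sin γ cos γ = -0.743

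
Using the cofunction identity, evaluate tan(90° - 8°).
tan(90° - 8°) = cot(8°) = 7.115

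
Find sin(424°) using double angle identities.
sin(424°) = 2 sin 212° cos 212° = 0.8988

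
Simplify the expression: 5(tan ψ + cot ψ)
5(tan ψ + cot ψ) = 5(sec ψ csc ψ) (using Quotient identities)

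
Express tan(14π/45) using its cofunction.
tan(14π/45) = cot(π/2 - 14π/45) = cot(17π/90)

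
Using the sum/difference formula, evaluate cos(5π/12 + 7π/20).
cos(5π/12 + 7π/20) = cos 5π/12 cos 7π/20 - sin 5π/12 sin 7π/20 = -0.7431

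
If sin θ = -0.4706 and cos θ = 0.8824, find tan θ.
tan θ = sin θ / cos θ = -0.5333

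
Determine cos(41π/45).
cos(41π/45) = -0.9613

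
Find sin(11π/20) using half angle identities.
sin(11π/20) = √((1 - cos 11π/10)/2) = 0.9877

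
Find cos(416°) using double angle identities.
cos(416°) = cos²208° - sin²208° = 0.5592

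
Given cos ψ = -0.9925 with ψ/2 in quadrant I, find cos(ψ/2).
cos(ψ/2) = ±√((1 + cos ψ)/2); positive since ψ/2 ∈ QI, so cos(ψ/2) = 0.06124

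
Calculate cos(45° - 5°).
cos(45° - 5°) = cos 45° cos 5° + sin 45° sin 5° = 0.766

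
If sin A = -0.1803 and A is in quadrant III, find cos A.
cos A = -0.9836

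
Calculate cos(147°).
cos(147°) = -0.8387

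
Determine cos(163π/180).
cos(163π/180) = -0.9563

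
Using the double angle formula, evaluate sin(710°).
sin(710°) = 2 sin 355° cos 355° = -0.1736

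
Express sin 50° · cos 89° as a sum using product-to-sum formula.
sin 50° cos 89° = (1/2)[sin(50°+89°) + sin(50°-89°)]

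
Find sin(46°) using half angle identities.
sin(46°) = √((1 - cos 92°)/2) = 0.7193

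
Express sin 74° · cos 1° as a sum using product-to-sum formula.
sin 74° cos 1° = (1/2)[sin(74°+1°) + sin(74°-1°)]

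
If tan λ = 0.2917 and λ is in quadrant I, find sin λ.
sin λ = 0.28 (using tan²λ + 1 = sec²λ)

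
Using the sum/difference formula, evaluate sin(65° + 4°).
sin(65° + 4°) = sin 65° cos 4° + cos 65° sin 4° = 0.9336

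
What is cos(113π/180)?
cos(113π/180) = -0.3907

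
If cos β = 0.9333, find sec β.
sec β = 1/cos β = 1.071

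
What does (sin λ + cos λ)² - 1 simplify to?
(sin λ + cos λ)² - 1 = sin(2λ) (using Pythagorean + double angle)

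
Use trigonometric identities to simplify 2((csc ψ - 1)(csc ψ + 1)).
2((csc ψ - 1)(csc ψ + 1)) = 2(cot²ψ) (using Diff. of squares)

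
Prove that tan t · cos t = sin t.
LHS = (sin t/cos t) · cos t = sin t = RHS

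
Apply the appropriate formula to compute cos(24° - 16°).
cos(24° - 16°) = cos 24° cos 16° + sin 24° sin 16° = 0.9903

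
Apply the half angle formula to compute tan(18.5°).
tan(18.5°) = sin 37° / (1 + cos 37°) = 0.3346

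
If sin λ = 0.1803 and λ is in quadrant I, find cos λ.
cos λ = 0.9836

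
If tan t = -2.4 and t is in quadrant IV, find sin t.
sin t = -0.9231 (using tan²t + 1 = sec²t)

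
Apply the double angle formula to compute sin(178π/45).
sin(178π/45) = 2 sin 89π/45 cos 89π/45 = -0.1392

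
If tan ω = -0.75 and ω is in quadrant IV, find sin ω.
sin ω = -0.6 (using tan²ω + 1 = sec²ω)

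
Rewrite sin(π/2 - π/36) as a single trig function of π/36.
sin(π/2 - π/36) = cos(π/36)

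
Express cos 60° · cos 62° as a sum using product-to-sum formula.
cos 60° cos 62° = (1/2)[cos(60°-62°) + cos(60°+62°)]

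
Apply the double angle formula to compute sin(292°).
sin(292°) = 2 sin 146° cos 146° = -0.9272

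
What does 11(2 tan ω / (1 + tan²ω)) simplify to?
11(2 tan ω / (1 + tan²ω)) = 11(sin(2ω)) (using Double angle)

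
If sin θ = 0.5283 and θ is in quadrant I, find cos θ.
cos θ = 0.8491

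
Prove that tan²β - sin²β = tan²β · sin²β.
LHS = sin²β/cos²β - sin²β = sin²β(1/cos²β - 1) = sin²β · (1 - cos²β)/cos²β = sin²β · sin²β/cos²β = sin²β · tan²β = RHS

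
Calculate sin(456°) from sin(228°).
sin(456°) = 2 sin 228° cos 228° = 0.9945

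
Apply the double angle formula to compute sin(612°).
sin(612°) = 2 sin 306° cos 306° = -0.9511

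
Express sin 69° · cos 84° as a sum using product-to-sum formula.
sin 69° cos 84° = (1/2)[sin(69°+84°) + sin(69°-84°)]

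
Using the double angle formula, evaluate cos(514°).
cos(514°) = cos²257° - sin²257° = -0.8988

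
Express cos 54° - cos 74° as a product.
cos 54° - cos 74° = -2 sin(64°) sin(-10°)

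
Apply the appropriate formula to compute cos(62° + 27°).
cos(62° + 27°) = cos 62° cos 27° - sin 62° sin 27° = 0.01745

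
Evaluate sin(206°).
sin(206°) = -0.4384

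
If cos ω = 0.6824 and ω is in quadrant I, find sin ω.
sin ω = 0.731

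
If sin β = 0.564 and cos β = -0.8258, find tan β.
tan β = sin β / cos β = -0.683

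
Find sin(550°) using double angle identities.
sin(550°) = 2 sin 275° cos 275° = -0.1736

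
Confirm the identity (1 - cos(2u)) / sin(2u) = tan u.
LHS = 2sin²u / (2 sin u cos u) = sin u/cos u = tan u = RHS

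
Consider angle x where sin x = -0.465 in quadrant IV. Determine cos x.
cos x = √(1 - sin²x) = 0.8853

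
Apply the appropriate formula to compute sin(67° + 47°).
sin(67° + 47°) = sin 67° cos 47° + cos 67° sin 47° = 0.9135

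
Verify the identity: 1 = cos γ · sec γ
RHS = cos γ · (1/cos γ) = 1 = LHS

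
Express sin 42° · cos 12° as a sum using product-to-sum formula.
sin 42° cos 12° = (1/2)[sin(42°+12°) + sin(42°-12°)]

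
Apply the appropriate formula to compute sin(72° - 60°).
sin(72° - 60°) = sin 72° cos 60° - cos 72° sin 60° = 0.2079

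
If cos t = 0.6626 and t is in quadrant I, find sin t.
sin t = 0.749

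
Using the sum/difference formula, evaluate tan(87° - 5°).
tan(87° - 5°) = (tan 87° - tan 5°)/(1 + tan 87° tan 5°) = 7.115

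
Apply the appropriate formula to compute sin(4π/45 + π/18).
sin(4π/45 + π/18) = sin 4π/45 cos π/18 + cos 4π/45 sin π/18 = 0.4384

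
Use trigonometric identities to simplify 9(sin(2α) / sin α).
9(sin(2α) / sin α) = 9(2 cos α) (using Double angle)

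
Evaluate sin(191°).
sin(191°) = -0.1908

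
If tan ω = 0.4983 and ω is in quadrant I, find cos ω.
cos ω = 0.895 (using tan²ω + 1 = sec²ω)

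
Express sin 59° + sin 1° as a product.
sin 59° + sin 1° = 2 sin(30°) cos(29°)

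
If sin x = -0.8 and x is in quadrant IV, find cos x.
cos x = 0.6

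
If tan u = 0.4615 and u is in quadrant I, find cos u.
cos u = 0.908 (using tan²u + 1 = sec²u)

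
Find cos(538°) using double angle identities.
cos(538°) = 2cos²269° - 1 = -0.9994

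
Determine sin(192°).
sin(192°) = -0.2079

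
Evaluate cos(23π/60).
cos(23π/60) = 0.3584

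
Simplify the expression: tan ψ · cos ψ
tan ψ · cos ψ = sin ψ (using Quotient identity)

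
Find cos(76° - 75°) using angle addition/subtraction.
cos(76° - 75°) = cos 76° cos 75° + sin 76° sin 75° = 0.9998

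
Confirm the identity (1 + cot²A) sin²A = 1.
LHS = csc²A · sin²A = (1/sin²A) · sin²A = 1 = RHS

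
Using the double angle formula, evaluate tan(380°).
tan(380°) = 2 tan 190° / (1 - tan²190°) = 0.364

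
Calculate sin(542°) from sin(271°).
sin(542°) = 2 sin 271° cos 271° = -0.0349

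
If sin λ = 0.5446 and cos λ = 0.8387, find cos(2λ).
cos(2λ) = cos²λ - sin²λ = 0.4068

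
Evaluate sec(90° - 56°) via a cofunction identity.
sec(90° - 56°) = csc(56°) = 1.206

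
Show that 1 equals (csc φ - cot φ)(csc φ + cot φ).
RHS = csc²φ - cot²φ = (1 + cot²φ) - cot²φ = 1 = LHS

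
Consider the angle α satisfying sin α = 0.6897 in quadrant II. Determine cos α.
cos α = ±√(1 - sin²α) = -0.7241 (negative in QII)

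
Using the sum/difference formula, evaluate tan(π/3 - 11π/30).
tan(π/3 - 11π/30) = (tan π/3 - tan 11π/30)/(1 + tan π/3 tan 11π/30) = -0.1051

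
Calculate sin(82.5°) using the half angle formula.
sin(82.5°) = √((1 - cos 165°)/2) = 0.9914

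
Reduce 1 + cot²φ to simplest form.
1 + cot²φ = csc²φ (using Pythagorean identity)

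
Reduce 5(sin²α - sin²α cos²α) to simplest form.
5(sin²α - sin²α cos²α) = 5(sin⁴α) (using Factoring)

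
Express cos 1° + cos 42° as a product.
cos 1° + cos 42° = 2 cos(21.5°) cos(-20.5°)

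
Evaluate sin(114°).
sin(114°) = 0.9135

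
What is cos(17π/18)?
cos(17π/18) = -0.9848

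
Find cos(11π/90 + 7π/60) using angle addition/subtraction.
cos(11π/90 + 7π/60) = cos 11π/90 cos 7π/60 - sin 11π/90 sin 7π/60 = 0.7314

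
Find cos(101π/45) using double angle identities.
cos(101π/45) = 2cos²101π/90 - 1 = 0.7193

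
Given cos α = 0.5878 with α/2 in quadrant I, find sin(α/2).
sin(α/2) = ±√((1 - cos α)/2); positive since α/2 ∈ QI, so sin(α/2) = 0.454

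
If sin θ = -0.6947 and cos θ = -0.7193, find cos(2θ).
cos(2θ) = cos²θ - sin²θ = 0.03478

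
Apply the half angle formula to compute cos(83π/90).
cos(83π/90) = -√((1 + cos 83π/45)/2) = -0.9703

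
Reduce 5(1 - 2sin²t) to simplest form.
5(1 - 2sin²t) = 5(cos(2t)) (using Double angle)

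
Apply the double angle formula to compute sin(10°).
sin(10°) = 2 sin 5° cos 5° = 0.1736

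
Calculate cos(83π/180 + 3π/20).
cos(83π/180 + 3π/20) = cos 83π/180 cos 3π/20 - sin 83π/180 sin 3π/20 = -0.342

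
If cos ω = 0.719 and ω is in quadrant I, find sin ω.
sin ω = 0.695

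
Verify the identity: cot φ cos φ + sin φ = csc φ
LHS = cos²φ/sin φ + sin φ = (cos²φ + sin²φ)/sin φ = 1/sin φ = csc φ = RHS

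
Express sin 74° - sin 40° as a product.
sin 74° - sin 40° = 2 cos(57°) sin(17°)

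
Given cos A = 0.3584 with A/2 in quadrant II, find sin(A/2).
sin(A/2) = ±√((1 - cos A)/2); positive since A/2 ∈ QII, so sin(A/2) = 0.5664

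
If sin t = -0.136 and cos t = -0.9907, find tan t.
tan t = sin t / cos t = 0.1373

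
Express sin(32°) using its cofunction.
sin(32°) = cos(90° - 32°) = cos(58°)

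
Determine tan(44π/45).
tan(44π/45) = -0.06993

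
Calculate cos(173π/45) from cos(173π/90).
cos(173π/45) = cos²173π/90 - sin²173π/90 = 0.8829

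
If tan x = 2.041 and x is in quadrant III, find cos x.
cos x = -0.44 (using tan²x + 1 = sec²x)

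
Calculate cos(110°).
cos(110°) = -0.342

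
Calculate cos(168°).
cos(168°) = -0.9781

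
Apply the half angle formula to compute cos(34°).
cos(34°) = √((1 + cos 68°)/2) = 0.829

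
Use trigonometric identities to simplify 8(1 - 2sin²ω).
8(1 - 2sin²ω) = 8(cos(2ω)) (using Double angle)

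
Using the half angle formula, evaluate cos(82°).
cos(82°) = √((1 + cos 164°)/2) = 0.1392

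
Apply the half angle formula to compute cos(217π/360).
cos(217π/360) = -√((1 + cos 217π/180)/2) = -0.3173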